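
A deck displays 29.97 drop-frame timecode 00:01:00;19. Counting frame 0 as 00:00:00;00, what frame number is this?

Complete 10-minute blocks: 0, each 17982 frames → 0.
Remaining 1 whole minute in the current block: 1800 + 0 × 1798 = 1800 frames.
Within the current minute: 0 × 30 + 19 − 2 = 17 (labels ;00/;01 skipped at this minute). Total = 0 + 1800 + 17 = 1817.

1817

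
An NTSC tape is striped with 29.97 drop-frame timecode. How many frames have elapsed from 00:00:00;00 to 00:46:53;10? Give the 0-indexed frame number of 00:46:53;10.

84316

Complete 10-minute blocks: 4, each 17982 frames → 71928.
Remaining 6 whole minutes in the current block: 1800 + 5 × 1798 = 10790 frames.
Within the current minute: 53 × 30 + 10 − 2 = 1598 (labels ;00/;01 skipped at this minute). Total = 71928 + 10790 + 1598 = 84316.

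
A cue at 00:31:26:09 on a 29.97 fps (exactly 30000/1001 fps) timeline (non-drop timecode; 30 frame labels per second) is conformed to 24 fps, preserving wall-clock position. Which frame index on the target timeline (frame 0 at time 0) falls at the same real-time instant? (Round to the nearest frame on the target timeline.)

Source frame index: (0×3600 + 31×60 + 26) × 30 + 9 = 56589.
Real time: 56589 / (30000/1001) = 18881863/10000 s.
Target frame: (18881863/10000) × (24) = 56645589/1250 ≈ 45316.471 → 45316.

frame 45316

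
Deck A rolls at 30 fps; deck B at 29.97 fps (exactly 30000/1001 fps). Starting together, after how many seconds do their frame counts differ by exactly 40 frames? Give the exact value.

4004/3 seconds

The gap grows by |30000/1001 − 30| = 30/1001 frames per second.
Time for a 40-frame gap: 40 ÷ (30/1001) = 4004/3 s.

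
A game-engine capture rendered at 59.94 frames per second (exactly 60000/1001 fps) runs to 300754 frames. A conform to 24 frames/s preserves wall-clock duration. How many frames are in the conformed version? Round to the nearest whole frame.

Frames at target rate = 300754 × (24) / (60000/1001) = 150527377/1250 ≈ 120421.902.
Nearest whole frame: 120422.

120422 frames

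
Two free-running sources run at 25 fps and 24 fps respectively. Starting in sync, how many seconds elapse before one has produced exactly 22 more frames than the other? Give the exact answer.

The gap grows by |24 − 25| = 1 frame per second.
Time for a 22-frame gap: 22 ÷ (1) = 22 s.

22 seconds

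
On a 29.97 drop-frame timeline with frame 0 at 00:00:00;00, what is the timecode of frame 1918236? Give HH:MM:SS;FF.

17:46:45;06

Ten DF minutes hold 17982 frames, so frame 1918236 lies in block 106 (frames 1906092–1924073) with 12144 frames into that block.
The block's first minute is 1800 frames and the rest 1798 each; 12144 frames reaches minute 6, so 106 × 18 + 6 × 2 = 1920 labels have been skipped so far.
Adding those back, label number 1918236 + 1920 = 1920156 at 30 labels/s is 64005 s + 6 f = 17 h 46 min 45 s frame 6, i.e. 17:46:45;06.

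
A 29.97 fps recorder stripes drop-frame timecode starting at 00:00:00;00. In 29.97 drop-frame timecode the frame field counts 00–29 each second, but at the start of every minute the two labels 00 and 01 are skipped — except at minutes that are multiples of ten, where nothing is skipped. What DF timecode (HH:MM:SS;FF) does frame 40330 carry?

Each 10-minute DF block holds 10 × 60 × 30 − 9 × 2 = 17982 frames. 40330 ÷ 17982 → 2 full blocks, remainder 4366.
Within the partial block the first minute is 1800 frames and each further minute 1798, so 2 further minute boundaries passed. Total skipped labels = 18 × 2 + 2 × 2 = 40.
Non-drop label index = 40330 + 40 = 40370; at 30 labels/s that is 00:22:25:20, i.e. DF 00:22:25;20.

00:22:25;20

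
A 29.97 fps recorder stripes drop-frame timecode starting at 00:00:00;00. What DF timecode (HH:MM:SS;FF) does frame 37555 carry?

00:20:53;01

Each 10-minute DF block holds 10 × 60 × 30 − 9 × 2 = 17982 frames. 37555 ÷ 17982 → 2 full blocks, remainder 1591.
Within the partial block the first minute is 1800 frames and each further minute 1798, so 0 further minute boundaries passed. Total skipped labels = 18 × 2 + 2 × 0 = 36.
Non-drop label index = 37555 + 36 = 37591; at 30 labels/s that is 00:20:53:01, i.e. DF 00:20:53;01.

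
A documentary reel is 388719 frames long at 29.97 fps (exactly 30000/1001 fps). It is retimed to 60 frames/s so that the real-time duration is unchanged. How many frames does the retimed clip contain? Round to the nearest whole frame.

778215 frames

Frames at target rate = 388719 × (60) / (30000/1001) = 389107719/500 ≈ 778215.438.
Nearest whole frame: 778215.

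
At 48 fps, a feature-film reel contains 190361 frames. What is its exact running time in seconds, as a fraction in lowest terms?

Running time = 190361 ÷ (48) = 190361 × 1/48 = 190361/48 s.

190361/48 seconds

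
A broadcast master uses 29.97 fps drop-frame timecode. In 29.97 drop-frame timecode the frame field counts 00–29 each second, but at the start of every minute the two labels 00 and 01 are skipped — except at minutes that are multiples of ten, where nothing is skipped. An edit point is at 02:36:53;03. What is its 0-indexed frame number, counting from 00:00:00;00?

Complete 10-minute blocks: 15, each 17982 frames → 269730.
Remaining 6 whole minutes in the current block: 1800 + 5 × 1798 = 10790 frames.
Within the current minute: 53 × 30 + 3 − 2 = 1591 (labels ;00/;01 skipped at this minute). Total = 269730 + 10790 + 1591 = 282111.

282111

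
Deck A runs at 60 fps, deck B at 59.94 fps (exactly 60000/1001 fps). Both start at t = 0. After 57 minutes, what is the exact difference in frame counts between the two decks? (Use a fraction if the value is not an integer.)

205200/1001 frames

57 min = 3420 s.
A emits 60 × 3420 = 205200 frames; B emits 60000/1001 × 3420 = 205200000/1001.
Difference = 205200/1001 frames (≈ 204.9950); B is behind A.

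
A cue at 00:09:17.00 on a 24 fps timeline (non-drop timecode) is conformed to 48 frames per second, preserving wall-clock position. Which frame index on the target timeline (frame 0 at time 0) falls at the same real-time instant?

frame 26736

Source frame index: (0×3600 + 9×60 + 17) × 24 + 0 = 13368.
Real time: 13368 / (24) = 557 s.
Target frame: (557) × (48) = 26736.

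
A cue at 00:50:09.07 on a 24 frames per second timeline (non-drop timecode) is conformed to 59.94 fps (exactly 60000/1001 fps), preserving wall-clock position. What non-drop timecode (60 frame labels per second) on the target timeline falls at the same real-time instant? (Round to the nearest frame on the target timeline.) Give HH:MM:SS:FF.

00:50:06:17

Source frame index: (0×3600 + 50×60 + 9) × 24 + 7 = 72223.
Real time: 72223 / (24) = 72223/24 s.
Target frame: (72223/24) × (60000/1001) = 180557500/1001 ≈ 180377.123 → 180377.
At 60 labels/s: frame 180377 → 00:50:06:17.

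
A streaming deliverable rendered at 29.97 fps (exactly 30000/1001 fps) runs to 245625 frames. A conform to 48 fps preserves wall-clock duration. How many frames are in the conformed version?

Target frames = source frames × (target rate / source rate) = 245625 × (48)/(30000/1001) = 245625 × 1001/625 = 393393.

393393 frames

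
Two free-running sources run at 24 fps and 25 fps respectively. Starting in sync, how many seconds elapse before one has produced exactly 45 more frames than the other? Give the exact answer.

The gap grows by |25 − 24| = 1 frame per second.
Time for a 45-frame gap: 45 ÷ (1) = 45 s.

45 seconds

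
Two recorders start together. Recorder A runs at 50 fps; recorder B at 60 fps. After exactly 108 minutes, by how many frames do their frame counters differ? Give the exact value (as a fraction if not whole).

108 min = 6480 s.
A emits 50 × 6480 = 324000 frames; B emits 60 × 6480 = 388800.
Difference = 64800 frames; B is ahead of A.

64800 frames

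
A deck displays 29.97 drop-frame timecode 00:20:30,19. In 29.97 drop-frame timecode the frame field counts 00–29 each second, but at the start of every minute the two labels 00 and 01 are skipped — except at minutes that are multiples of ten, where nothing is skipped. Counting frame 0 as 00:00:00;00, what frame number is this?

36883

Complete 10-minute blocks: 2, each 17982 frames → 35964.
Remaining 0 whole minutes in the current block: 0 frames.
Within the current minute: 30 × 30 + 19 = 919. Total = 35964 + 0 + 919 = 36883.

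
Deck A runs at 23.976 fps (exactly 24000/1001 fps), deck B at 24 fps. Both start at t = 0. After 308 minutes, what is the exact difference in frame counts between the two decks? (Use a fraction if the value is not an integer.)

308 min = 18480 s.
A emits 24000/1001 × 18480 = 5760000/13 frames; B emits 24 × 18480 = 443520.
Difference = 5760/13 frames (≈ 443.0769); B is ahead of A.

5760/13 frames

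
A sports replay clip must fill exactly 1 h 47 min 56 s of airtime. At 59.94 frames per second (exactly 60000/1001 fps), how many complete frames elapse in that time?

1 h 47 min 56 s = 6476 s.
Frames = 6476 × 60000/1001 = 388560000/1001 ≈ 388171.8282.
Complete frames: 388171.

388171 frames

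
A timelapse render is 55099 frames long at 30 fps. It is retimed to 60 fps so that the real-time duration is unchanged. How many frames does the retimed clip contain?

110198 frames

Frames at target rate = 55099 × (60) / (30) = 110198.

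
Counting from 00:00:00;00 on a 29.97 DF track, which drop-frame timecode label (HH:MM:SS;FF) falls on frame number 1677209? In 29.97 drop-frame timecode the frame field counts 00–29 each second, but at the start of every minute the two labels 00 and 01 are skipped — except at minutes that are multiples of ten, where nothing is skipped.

15:32:42;27

Each 10-minute DF block holds 10 × 60 × 30 − 9 × 2 = 17982 frames. 1677209 ÷ 17982 → 93 full blocks, remainder 4883.
Within the partial block the first minute is 1800 frames and each further minute 1798, so 2 further minute boundaries passed. Total skipped labels = 18 × 93 + 2 × 2 = 1678.
Non-drop label index = 1677209 + 1678 = 1678887; at 30 labels/s that is 15:32:42:27, i.e. DF 15:32:42;27.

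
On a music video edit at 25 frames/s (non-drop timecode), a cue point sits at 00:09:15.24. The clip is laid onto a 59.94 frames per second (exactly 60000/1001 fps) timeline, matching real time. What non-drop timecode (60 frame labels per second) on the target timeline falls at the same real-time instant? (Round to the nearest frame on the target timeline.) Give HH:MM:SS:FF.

00:09:15:24

Source frame index: (0×3600 + 9×60 + 15) × 25 + 24 = 13899.
Real time: 13899 / (25) = 13899/25 s.
Target frame: (13899/25) × (60000/1001) = 33357600/1001 ≈ 33324.276 → 33324.
At 60 labels/s: frame 33324 → 00:09:15:24.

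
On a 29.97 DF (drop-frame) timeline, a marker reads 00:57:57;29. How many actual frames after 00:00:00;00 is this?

As if non-drop at 30 labels/s: (0 × 3600 + 57 × 60 + 57) × 30 + 29 = 104339.
Minute boundaries passed: 57; those not divisible by 10: 57 − 5 = 52; dropped labels = 2 × 52 = 104.
Actual frame index = 104339 − 104 = 104235.

104235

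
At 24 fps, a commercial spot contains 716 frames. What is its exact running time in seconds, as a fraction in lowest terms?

Running time = 716 ÷ (24) = 716 × 1/24 = 179/6 s.

179/6 seconds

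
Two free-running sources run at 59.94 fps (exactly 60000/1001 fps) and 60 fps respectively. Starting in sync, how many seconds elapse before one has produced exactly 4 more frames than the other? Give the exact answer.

1001/15 seconds

The gap grows by |60 − 60000/1001| = 60/1001 frames per second.
Time for a 4-frame gap: 4 ÷ (60/1001) = 1001/15 s.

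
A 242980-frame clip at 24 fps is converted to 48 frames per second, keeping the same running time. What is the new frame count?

Frames at target rate = 242980 × (48) / (24) = 485960.

485960 frames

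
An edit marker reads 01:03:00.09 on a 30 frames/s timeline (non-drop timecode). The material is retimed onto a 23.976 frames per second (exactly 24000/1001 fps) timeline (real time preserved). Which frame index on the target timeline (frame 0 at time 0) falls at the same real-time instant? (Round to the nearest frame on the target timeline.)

frame 90637

Source frame index: (1×3600 + 3×60 + 0) × 30 + 9 = 113409.
Real time: 113409 / (30) = 37803/10 s.
Target frame: (37803/10) × (24000/1001) = 90727200/1001 ≈ 90636.563 → 90637.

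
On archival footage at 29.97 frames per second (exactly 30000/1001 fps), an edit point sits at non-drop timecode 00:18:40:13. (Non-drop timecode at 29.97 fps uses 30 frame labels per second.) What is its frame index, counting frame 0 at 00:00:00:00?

Total seconds to the label: (0 × 3600 + 18 × 60 + 40) = 1120.
Frame index = 1120 × 30 + 13 = 33613.

33613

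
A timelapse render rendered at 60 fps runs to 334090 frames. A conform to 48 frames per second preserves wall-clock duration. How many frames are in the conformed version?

Target frames = source frames × (target rate / source rate) = 334090 × (48)/(60) = 334090 × 4/5 = 267272.

267272 frames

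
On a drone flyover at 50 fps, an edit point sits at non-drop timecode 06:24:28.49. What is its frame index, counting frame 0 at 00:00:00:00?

1153449

Total seconds to the label: (6 × 3600 + 24 × 60 + 28) = 23068.
Frame index = 23068 × 50 + 49 = 1153449.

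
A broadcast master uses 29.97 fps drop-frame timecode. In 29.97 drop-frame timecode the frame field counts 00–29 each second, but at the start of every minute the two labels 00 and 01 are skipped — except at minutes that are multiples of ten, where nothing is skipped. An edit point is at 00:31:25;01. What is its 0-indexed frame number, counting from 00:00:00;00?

Complete 10-minute blocks: 3, each 17982 frames → 53946.
Remaining 1 whole minute in the current block: 1800 + 0 × 1798 = 1800 frames.
Within the current minute: 25 × 30 + 1 − 2 = 749 (labels ;00/;01 skipped at this minute). Total = 53946 + 1800 + 749 = 56495.

56495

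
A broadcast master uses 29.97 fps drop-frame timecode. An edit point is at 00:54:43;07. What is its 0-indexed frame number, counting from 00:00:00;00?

As if non-drop at 30 labels/s: (0 × 3600 + 54 × 60 + 43) × 30 + 7 = 98497.
Minute boundaries passed: 54; those not divisible by 10: 54 − 5 = 49; dropped labels = 2 × 49 = 98.
Actual frame index = 98497 − 98 = 98399.

98399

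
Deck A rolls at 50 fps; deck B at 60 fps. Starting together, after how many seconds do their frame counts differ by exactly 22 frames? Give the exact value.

2.2 seconds

The gap grows by |60 − 50| = 10 frames per second.
Time for a 22-frame gap: 22 ÷ (10) = 2.2 s.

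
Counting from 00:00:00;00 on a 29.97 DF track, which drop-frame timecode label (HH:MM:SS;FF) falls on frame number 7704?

Each 10-minute DF block holds 10 × 60 × 30 − 9 × 2 = 17982 frames. 7704 ÷ 17982 → 0 full blocks, remainder 7704.
Within the partial block the first minute is 1800 frames and each further minute 1798, so 4 further minute boundaries passed. Total skipped labels = 18 × 0 + 2 × 4 = 8.
Non-drop label index = 7704 + 8 = 7712; at 30 labels/s that is 00:04:17:02, i.e. DF 00:04:17;02.

00:04:17;02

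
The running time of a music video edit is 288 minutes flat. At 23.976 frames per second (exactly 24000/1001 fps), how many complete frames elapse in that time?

414305 frames

288 min = 17280 s.
Frames = 17280 × 24000/1001 = 414720000/1001 ≈ 414305.6943.
Complete frames: 414305.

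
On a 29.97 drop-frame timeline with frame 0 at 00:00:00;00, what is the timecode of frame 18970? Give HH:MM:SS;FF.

Ten DF minutes hold 17982 frames, so frame 18970 lies in block 1 (frames 17982–35963) with 988 frames into that block.
The block's first minute is 1800 frames and the rest 1798 each; 988 frames reaches minute 0, so 1 × 18 + 0 × 2 = 18 labels have been skipped so far.
Adding those back, label number 18970 + 18 = 18988 at 30 labels/s is 632 s + 28 f = 0 h 10 min 32 s frame 28, i.e. 00:10:32;28.

00:10:32;28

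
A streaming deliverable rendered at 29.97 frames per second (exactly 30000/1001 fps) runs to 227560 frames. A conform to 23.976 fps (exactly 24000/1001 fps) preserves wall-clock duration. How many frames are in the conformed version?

182048 frames

Target frames = source frames × (target rate / source rate) = 227560 × (24000/1001)/(30000/1001) = 227560 × 4/5 = 182048.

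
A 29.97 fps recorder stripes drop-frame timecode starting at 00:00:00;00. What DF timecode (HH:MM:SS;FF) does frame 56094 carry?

Ten DF minutes hold 17982 frames, so frame 56094 lies in block 3 (frames 53946–71927) with 2148 frames into that block.
The block's first minute is 1800 frames and the rest 1798 each; 2148 frames reaches minute 1, so 3 × 18 + 1 × 2 = 56 labels have been skipped so far.
Adding those back, label number 56094 + 56 = 56150 at 30 labels/s is 1871 s + 20 f = 0 h 31 min 11 s frame 20, i.e. 00:31:11;20.

00:31:11;20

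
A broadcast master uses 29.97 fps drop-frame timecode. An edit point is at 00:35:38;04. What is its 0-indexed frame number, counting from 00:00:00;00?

64080

Complete 10-minute blocks: 3, each 17982 frames → 53946.
Remaining 5 whole minutes in the current block: 1800 + 4 × 1798 = 8992 frames.
Within the current minute: 38 × 30 + 4 − 2 = 1142 (labels ;00/;01 skipped at this minute). Total = 53946 + 8992 + 1142 = 64080.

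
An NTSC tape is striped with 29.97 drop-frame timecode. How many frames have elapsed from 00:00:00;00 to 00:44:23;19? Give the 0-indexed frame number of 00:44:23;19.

79829

As if non-drop at 30 labels/s: (0 × 3600 + 44 × 60 + 23) × 30 + 19 = 79909.
Minute boundaries passed: 44; those not divisible by 10: 44 − 4 = 40; dropped labels = 2 × 40 = 80.
Actual frame index = 79909 − 80 = 79829.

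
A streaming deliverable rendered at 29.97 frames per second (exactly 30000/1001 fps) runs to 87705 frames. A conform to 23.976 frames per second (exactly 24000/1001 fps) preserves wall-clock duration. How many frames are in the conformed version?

70164 frames

Frames at target rate = 87705 × (24000/1001) / (30000/1001) = 70164.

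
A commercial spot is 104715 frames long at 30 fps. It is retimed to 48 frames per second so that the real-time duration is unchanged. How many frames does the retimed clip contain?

167544 frames

Target frames = source frames × (target rate / source rate) = 104715 × (48)/(30) = 104715 × 8/5 = 167544.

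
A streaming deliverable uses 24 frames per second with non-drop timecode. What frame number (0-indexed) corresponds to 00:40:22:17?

58145

Total seconds to the label: (0 × 3600 + 40 × 60 + 22) = 2422.
Frame index = 2422 × 24 + 17 = 58145.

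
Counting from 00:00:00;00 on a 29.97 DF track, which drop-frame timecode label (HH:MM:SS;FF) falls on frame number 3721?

Ten DF minutes hold 17982 frames, so frame 3721 lies in block 0 (frames 0–17981) with 3721 frames into that block.
The block's first minute is 1800 frames and the rest 1798 each; 3721 frames reaches minute 2, so 0 × 18 + 2 × 2 = 4 labels have been skipped so far.
Adding those back, label number 3721 + 4 = 3725 at 30 labels/s is 124 s + 5 f = 0 h 2 min 4 s frame 5, i.e. 00:02:04;05.

00:02:04;05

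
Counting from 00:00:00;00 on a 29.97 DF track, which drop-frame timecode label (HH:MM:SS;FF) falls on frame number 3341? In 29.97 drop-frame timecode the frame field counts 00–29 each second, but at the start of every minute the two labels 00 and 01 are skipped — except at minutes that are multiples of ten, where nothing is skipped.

00:01:51;13

Each 10-minute DF block holds 10 × 60 × 30 − 9 × 2 = 17982 frames. 3341 ÷ 17982 → 0 full blocks, remainder 3341.
Within the partial block the first minute is 1800 frames and each further minute 1798, so 1 further minute boundary passed. Total skipped labels = 18 × 0 + 2 × 1 = 2.
Non-drop label index = 3341 + 2 = 3343; at 30 labels/s that is 00:01:51:13, i.e. DF 00:01:51;13.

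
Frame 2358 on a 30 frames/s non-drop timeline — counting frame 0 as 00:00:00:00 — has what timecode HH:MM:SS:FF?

00:01:18:18

2358 ÷ 30 = 78 full seconds, remainder 18 frames.
78 s = 0 h 1 min 18 s.
Timecode: 00:01:18:18.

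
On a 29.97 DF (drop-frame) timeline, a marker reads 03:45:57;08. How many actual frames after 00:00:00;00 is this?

Complete 10-minute blocks: 22, each 17982 frames → 395604.
Remaining 5 whole minutes in the current block: 1800 + 4 × 1798 = 8992 frames.
Within the current minute: 57 × 30 + 8 − 2 = 1716 (labels ;00/;01 skipped at this minute). Total = 395604 + 8992 + 1716 = 406312.

406312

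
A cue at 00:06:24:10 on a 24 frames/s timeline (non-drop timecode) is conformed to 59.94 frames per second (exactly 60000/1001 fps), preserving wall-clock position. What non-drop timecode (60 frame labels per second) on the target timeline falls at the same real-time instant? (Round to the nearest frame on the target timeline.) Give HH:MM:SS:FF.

Source frame index: (0×3600 + 6×60 + 24) × 24 + 10 = 9226.
Real time: 9226 / (24) = 4613/12 s.
Target frame: (4613/12) × (60000/1001) = 3295000/143 ≈ 23041.958 → 23042.
At 60 labels/s: frame 23042 → 00:06:24:02.

00:06:24:02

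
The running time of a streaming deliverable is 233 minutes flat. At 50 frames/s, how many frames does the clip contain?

699000 frames

233 min = 13980 s.
Frames = 13980 × 50 = 699000.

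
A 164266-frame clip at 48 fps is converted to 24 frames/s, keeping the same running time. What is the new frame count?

Target frames = source frames × (target rate / source rate) = 164266 × (24)/(48) = 164266 × 1/2 = 82133.

82133 frames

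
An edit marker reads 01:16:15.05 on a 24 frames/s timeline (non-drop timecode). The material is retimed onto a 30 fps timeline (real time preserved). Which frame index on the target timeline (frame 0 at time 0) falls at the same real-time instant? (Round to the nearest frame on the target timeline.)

frame 137256

Source frame index: (1×3600 + 16×60 + 15) × 24 + 5 = 109805.
Real time: 109805 / (24) = 109805/24 s.
Target frame: (109805/24) × (30) = 549025/4 ≈ 137256.250 → 137256.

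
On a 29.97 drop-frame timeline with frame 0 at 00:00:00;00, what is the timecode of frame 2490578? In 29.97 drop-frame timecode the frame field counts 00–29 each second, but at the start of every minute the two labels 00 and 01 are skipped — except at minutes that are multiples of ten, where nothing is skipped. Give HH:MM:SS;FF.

Ten DF minutes hold 17982 frames, so frame 2490578 lies in block 138 (frames 2481516–2499497) with 9062 frames into that block.
The block's first minute is 1800 frames and the rest 1798 each; 9062 frames reaches minute 5, so 138 × 18 + 5 × 2 = 2494 labels have been skipped so far.
Adding those back, label number 2490578 + 2494 = 2493072 at 30 labels/s is 83102 s + 12 f = 23 h 5 min 2 s frame 12, i.e. 23:05:02;12.

23:05:02;12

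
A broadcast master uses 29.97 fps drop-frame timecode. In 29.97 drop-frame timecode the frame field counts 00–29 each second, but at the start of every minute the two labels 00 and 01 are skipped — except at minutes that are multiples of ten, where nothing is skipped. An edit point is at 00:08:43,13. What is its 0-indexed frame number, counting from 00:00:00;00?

As if non-drop at 30 labels/s: (0 × 3600 + 8 × 60 + 43) × 30 + 13 = 15703.
Minute boundaries passed: 8; those not divisible by 10: 8 − 0 = 8; dropped labels = 2 × 8 = 16.
Actual frame index = 15703 − 16 = 15687.

15687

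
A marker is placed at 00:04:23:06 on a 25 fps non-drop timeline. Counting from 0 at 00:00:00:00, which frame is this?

frame 6581

Total seconds to the label: (0 × 3600 + 4 × 60 + 23) = 263.
Frame index = 263 × 25 + 6 = 6581.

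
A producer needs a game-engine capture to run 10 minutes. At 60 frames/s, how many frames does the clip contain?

36000 frames

10 min = 600 s.
Frames = 600 × 60 = 36000.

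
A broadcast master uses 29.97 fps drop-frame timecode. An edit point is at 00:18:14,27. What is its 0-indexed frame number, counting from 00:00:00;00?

As if non-drop at 30 labels/s: (0 × 3600 + 18 × 60 + 14) × 30 + 27 = 32847.
Minute boundaries passed: 18; those not divisible by 10: 18 − 1 = 17; dropped labels = 2 × 17 = 34.
Actual frame index = 32847 − 34 = 32813.

32813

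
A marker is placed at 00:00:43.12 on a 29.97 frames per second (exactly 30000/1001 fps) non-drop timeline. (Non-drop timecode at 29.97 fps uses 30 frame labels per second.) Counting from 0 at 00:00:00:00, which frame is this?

frame 1302

Total seconds to the label: (0 × 3600 + 0 × 60 + 43) = 43.
Frame index = 43 × 30 + 12 = 1302.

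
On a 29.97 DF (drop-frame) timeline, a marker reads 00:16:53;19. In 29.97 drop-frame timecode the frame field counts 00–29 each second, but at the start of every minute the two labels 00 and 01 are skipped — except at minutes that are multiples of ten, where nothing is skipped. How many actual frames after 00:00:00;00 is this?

Complete 10-minute blocks: 1, each 17982 frames → 17982.
Remaining 6 whole minutes in the current block: 1800 + 5 × 1798 = 10790 frames.
Within the current minute: 53 × 30 + 19 − 2 = 1607 (labels ;00/;01 skipped at this minute). Total = 17982 + 10790 + 1607 = 30379.

30379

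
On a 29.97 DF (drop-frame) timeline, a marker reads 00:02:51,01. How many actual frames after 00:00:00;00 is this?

5127

As if non-drop at 30 labels/s: (0 × 3600 + 2 × 60 + 51) × 30 + 1 = 5131.
Minute boundaries passed: 2; those not divisible by 10: 2 − 0 = 2; dropped labels = 2 × 2 = 4.
Actual frame index = 5131 − 4 = 5127.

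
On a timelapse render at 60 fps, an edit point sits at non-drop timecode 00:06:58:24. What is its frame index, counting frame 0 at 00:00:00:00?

25104

Total seconds to the label: (0 × 3600 + 6 × 60 + 58) = 418.
Frame index = 418 × 60 + 24 = 25104.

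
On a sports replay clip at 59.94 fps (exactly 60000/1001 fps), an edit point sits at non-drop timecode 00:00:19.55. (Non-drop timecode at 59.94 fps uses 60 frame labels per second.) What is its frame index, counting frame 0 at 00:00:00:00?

1195

Total seconds to the label: (0 × 3600 + 0 × 60 + 19) = 19.
Frame index = 19 × 60 + 55 = 1195.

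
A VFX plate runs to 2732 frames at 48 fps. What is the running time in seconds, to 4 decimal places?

56.9167 seconds

Running time = 2732 × 1/48 = 683/12 s ≈ 56.9167 s.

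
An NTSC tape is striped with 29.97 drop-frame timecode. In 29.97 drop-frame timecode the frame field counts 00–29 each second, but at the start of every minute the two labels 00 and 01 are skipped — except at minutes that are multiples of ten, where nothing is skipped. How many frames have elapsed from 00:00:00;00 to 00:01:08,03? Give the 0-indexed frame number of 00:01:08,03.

Complete 10-minute blocks: 0, each 17982 frames → 0.
Remaining 1 whole minute in the current block: 1800 + 0 × 1798 = 1800 frames.
Within the current minute: 8 × 30 + 3 − 2 = 241 (labels ;00/;01 skipped at this minute). Total = 0 + 1800 + 241 = 2041.

2041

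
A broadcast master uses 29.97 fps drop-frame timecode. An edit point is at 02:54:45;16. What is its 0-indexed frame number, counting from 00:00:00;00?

314252

Complete 10-minute blocks: 17, each 17982 frames → 305694.
Remaining 4 whole minutes in the current block: 1800 + 3 × 1798 = 7194 frames.
Within the current minute: 45 × 30 + 16 − 2 = 1364 (labels ;00/;01 skipped at this minute). Total = 305694 + 7194 + 1364 = 314252.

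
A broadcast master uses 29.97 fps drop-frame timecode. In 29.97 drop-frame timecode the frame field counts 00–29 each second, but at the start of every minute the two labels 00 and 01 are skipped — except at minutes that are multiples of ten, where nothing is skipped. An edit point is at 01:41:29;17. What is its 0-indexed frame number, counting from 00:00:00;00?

Complete 10-minute blocks: 10, each 17982 frames → 179820.
Remaining 1 whole minute in the current block: 1800 + 0 × 1798 = 1800 frames.
Within the current minute: 29 × 30 + 17 − 2 = 885 (labels ;00/;01 skipped at this minute). Total = 179820 + 1800 + 885 = 182505.

182505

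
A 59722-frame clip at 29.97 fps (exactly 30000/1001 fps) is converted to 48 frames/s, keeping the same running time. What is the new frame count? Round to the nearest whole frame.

Frames at target rate = 59722 × (48) / (30000/1001) = 59781722/625 ≈ 95650.755.
Nearest whole frame: 95651.

95651 frames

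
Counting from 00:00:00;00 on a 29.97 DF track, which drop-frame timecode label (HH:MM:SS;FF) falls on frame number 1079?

00:00:35;29

Each 10-minute DF block holds 10 × 60 × 30 − 9 × 2 = 17982 frames. 1079 ÷ 17982 → 0 full blocks, remainder 1079.
Within the partial block the first minute is 1800 frames and each further minute 1798, so 0 further minute boundaries passed. Total skipped labels = 18 × 0 + 2 × 0 = 0.
Non-drop label index = 1079 + 0 = 1079; at 30 labels/s that is 00:00:35:29, i.e. DF 00:00:35;29.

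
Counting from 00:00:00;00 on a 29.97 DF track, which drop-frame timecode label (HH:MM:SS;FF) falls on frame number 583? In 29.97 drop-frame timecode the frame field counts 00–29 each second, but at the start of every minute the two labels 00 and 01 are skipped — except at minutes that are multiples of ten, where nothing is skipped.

00:00:19;13

Each 10-minute DF block holds 10 × 60 × 30 − 9 × 2 = 17982 frames. 583 ÷ 17982 → 0 full blocks, remainder 583.
Within the partial block the first minute is 1800 frames and each further minute 1798, so 0 further minute boundaries passed. Total skipped labels = 18 × 0 + 2 × 0 = 0.
Non-drop label index = 583 + 0 = 583; at 30 labels/s that is 00:00:19:13, i.e. DF 00:00:19;13.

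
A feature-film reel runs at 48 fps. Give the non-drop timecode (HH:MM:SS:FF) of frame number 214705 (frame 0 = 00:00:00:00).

01:14:33:01

214705 ÷ 48 = 4473 full seconds, remainder 1 frame.
4473 s = 1 h 14 min 33 s.
Timecode: 01:14:33:01.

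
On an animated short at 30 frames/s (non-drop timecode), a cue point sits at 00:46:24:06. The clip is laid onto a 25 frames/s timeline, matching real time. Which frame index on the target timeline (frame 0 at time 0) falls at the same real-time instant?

Source frame index: (0×3600 + 46×60 + 24) × 30 + 6 = 83526.
Real time: 83526 / (30) = 13921/5 s.
Target frame: (13921/5) × (25) = 69605.

frame 69605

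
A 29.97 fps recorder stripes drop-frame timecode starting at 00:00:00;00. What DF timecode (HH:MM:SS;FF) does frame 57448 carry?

Each 10-minute DF block holds 10 × 60 × 30 − 9 × 2 = 17982 frames. 57448 ÷ 17982 → 3 full blocks, remainder 3502.
Within the partial block the first minute is 1800 frames and each further minute 1798, so 1 further minute boundary passed. Total skipped labels = 18 × 3 + 2 × 1 = 56.
Non-drop label index = 57448 + 56 = 57504; at 30 labels/s that is 00:31:56:24, i.e. DF 00:31:56;24.

00:31:56;24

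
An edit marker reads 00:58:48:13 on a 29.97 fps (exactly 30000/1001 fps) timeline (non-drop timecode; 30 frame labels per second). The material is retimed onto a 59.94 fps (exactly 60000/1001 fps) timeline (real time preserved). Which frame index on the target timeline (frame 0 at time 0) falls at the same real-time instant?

Source frame index: (0×3600 + 58×60 + 48) × 30 + 13 = 105853.
Real time: 105853 / (30000/1001) = 105958853/30000 s.
Target frame: (105958853/30000) × (60000/1001) = 211706.

frame 211706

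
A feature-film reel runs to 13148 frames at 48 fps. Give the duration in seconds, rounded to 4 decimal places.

Running time = 13148 × 1/48 = 3287/12 s ≈ 273.9167 s.

273.9167 seconds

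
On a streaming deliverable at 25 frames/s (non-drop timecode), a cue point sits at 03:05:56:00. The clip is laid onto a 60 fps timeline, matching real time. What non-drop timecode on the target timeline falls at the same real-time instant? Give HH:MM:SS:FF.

Source frame index: (3×3600 + 5×60 + 56) × 25 + 0 = 278900.
Real time: 278900 / (25) = 11156 s.
Target frame: (11156) × (60) = 669360.
At 60 labels/s: frame 669360 → 03:05:56:00.

03:05:56:00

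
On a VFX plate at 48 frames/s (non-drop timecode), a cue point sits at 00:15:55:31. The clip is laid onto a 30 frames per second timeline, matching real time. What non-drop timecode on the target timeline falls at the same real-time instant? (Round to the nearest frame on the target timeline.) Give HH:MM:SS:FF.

Source frame index: (0×3600 + 15×60 + 55) × 48 + 31 = 45871.
Real time: 45871 / (48) = 45871/48 s.
Target frame: (45871/48) × (30) = 229355/8 ≈ 28669.375 → 28669.
At 30 labels/s: frame 28669 → 00:15:55:19.

00:15:55:19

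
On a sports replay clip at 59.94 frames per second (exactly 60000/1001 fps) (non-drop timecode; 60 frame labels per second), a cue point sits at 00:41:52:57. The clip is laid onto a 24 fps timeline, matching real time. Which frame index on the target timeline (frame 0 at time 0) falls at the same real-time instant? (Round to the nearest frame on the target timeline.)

Source frame index: (0×3600 + 41×60 + 52) × 60 + 57 = 150777.
Real time: 150777 / (60000/1001) = 50309259/20000 s.
Target frame: (50309259/20000) × (24) = 150927777/2500 ≈ 60371.111 → 60371.

frame 60371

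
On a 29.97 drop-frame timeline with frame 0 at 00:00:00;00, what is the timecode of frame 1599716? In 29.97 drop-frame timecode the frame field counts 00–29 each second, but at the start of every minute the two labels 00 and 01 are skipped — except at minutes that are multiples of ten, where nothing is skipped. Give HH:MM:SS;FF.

14:49:37;08

Each 10-minute DF block holds 10 × 60 × 30 − 9 × 2 = 17982 frames. 1599716 ÷ 17982 → 88 full blocks, remainder 17300.
Within the partial block the first minute is 1800 frames and each further minute 1798, so 9 further minute boundaries passed. Total skipped labels = 18 × 88 + 2 × 9 = 1602.
Non-drop label index = 1599716 + 1602 = 1601318; at 30 labels/s that is 14:49:37:08, i.e. DF 14:49:37;08.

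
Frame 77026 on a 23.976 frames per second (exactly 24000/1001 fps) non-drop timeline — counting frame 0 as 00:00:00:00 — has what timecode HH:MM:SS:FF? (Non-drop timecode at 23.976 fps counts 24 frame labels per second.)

00:53:29:10

77026 ÷ 24 = 3209 full seconds, remainder 10 frames.
3209 s = 0 h 53 min 29 s.
Timecode: 00:53:29:10.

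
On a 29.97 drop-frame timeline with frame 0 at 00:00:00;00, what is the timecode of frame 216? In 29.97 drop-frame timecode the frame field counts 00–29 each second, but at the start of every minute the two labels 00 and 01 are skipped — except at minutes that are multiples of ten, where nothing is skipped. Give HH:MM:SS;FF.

Ten DF minutes hold 17982 frames, so frame 216 lies in block 0 (frames 0–17981) with 216 frames into that block.
The block's first minute is 1800 frames and the rest 1798 each; 216 frames reaches minute 0, so 0 × 18 + 0 × 2 = 0 labels have been skipped so far.
Adding those back, label number 216 + 0 = 216 at 30 labels/s is 7 s + 6 f = 0 h 0 min 7 s frame 6, i.e. 00:00:07;06.

00:00:07;06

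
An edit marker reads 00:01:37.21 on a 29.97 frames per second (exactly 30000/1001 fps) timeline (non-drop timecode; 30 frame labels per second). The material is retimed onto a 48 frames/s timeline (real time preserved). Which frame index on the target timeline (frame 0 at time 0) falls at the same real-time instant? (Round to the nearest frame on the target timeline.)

frame 4694

Source frame index: (0×3600 + 1×60 + 37) × 30 + 21 = 2931.
Real time: 2931 / (30000/1001) = 977977/10000 s.
Target frame: (977977/10000) × (48) = 2933931/625 ≈ 4694.290 → 4694.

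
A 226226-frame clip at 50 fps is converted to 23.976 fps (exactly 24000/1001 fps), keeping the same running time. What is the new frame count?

108480 frames

Target frames = source frames × (target rate / source rate) = 226226 × (24000/1001)/(50) = 226226 × 480/1001 = 108480.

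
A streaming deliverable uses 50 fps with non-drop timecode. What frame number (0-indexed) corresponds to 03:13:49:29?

Total seconds to the label: (3 × 3600 + 13 × 60 + 49) = 11629.
Frame index = 11629 × 50 + 29 = 581479.

581479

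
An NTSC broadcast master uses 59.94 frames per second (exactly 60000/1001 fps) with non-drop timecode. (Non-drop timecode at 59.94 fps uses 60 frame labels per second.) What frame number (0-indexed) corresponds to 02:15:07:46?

486466

Total seconds to the label: (2 × 3600 + 15 × 60 + 7) = 8107.
Frame index = 8107 × 60 + 46 = 486466.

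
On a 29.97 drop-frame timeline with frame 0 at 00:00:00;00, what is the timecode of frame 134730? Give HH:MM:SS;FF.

01:14:55;14

Each 10-minute DF block holds 10 × 60 × 30 − 9 × 2 = 17982 frames. 134730 ÷ 17982 → 7 full blocks, remainder 8856.
Within the partial block the first minute is 1800 frames and each further minute 1798, so 4 further minute boundaries passed. Total skipped labels = 18 × 7 + 2 × 4 = 134.
Non-drop label index = 134730 + 134 = 134864; at 30 labels/s that is 01:14:55:14, i.e. DF 01:14:55;14.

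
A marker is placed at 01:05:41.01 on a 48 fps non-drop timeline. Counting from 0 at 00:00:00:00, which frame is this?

Total seconds to the label: (1 × 3600 + 5 × 60 + 41) = 3941.
Frame index = 3941 × 48 + 1 = 189169.

frame 189169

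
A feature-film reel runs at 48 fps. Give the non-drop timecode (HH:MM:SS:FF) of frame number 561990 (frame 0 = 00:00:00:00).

03:15:08:06

561990 ÷ 48 = 11708 full seconds, remainder 6 frames.
11708 s = 3 h 15 min 8 s.
Timecode: 03:15:08:06.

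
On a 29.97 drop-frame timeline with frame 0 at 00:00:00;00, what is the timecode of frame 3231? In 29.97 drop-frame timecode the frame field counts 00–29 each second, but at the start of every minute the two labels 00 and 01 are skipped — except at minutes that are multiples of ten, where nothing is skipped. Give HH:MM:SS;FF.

Ten DF minutes hold 17982 frames, so frame 3231 lies in block 0 (frames 0–17981) with 3231 frames into that block.
The block's first minute is 1800 frames and the rest 1798 each; 3231 frames reaches minute 1, so 0 × 18 + 1 × 2 = 2 labels have been skipped so far.
Adding those back, label number 3231 + 2 = 3233 at 30 labels/s is 107 s + 23 f = 0 h 1 min 47 s frame 23, i.e. 00:01:47;23.

00:01:47;23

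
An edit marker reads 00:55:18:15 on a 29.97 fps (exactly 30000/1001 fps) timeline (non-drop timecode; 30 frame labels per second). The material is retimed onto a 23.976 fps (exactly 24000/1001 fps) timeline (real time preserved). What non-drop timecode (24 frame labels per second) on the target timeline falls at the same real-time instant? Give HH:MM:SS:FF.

Source frame index: (0×3600 + 55×60 + 18) × 30 + 15 = 99555.
Real time: 99555 / (30000/1001) = 6643637/2000 s.
Target frame: (6643637/2000) × (24000/1001) = 79644.
At 24 labels/s: frame 79644 → 00:55:18:12.

00:55:18:12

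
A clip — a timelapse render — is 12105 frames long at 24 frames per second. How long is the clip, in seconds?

Running time = 12105 / (24) = 504.375 s.

504.375 seconds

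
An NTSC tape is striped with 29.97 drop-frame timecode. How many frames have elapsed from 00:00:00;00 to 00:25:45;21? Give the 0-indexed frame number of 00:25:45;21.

46325

Complete 10-minute blocks: 2, each 17982 frames → 35964.
Remaining 5 whole minutes in the current block: 1800 + 4 × 1798 = 8992 frames.
Within the current minute: 45 × 30 + 21 − 2 = 1369 (labels ;00/;01 skipped at this minute). Total = 35964 + 8992 + 1369 = 46325.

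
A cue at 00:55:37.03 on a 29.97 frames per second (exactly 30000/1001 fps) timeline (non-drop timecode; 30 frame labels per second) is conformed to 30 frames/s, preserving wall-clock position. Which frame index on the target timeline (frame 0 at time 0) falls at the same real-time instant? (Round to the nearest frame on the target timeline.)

frame 100213

Source frame index: (0×3600 + 55×60 + 37) × 30 + 3 = 100113.
Real time: 100113 / (30000/1001) = 33404371/10000 s.
Target frame: (33404371/10000) × (30) = 100213113/1000 ≈ 100213.113 → 100213.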